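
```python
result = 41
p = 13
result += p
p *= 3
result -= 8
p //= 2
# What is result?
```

Trace:
`result = 41` → result = 41
`p = 13` → p = 13
`result += p` → result = 54
`p *= 3` → p = 39
`result -= 8` → result = 46
`p //= 2` → p = 19
So result = 46

Answer: 46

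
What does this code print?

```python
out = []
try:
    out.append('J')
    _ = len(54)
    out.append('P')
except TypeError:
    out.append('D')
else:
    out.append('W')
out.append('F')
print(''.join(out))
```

Execution trace: 'J' (try body) → 'D' (except TypeError) → 'F' (after the try/except). Output: JDF

Answer: JDF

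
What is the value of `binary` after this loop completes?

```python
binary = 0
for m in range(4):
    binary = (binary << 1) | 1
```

Build 4 consecutive 1-bits: 0b1111
`binary` takes the values: 0 → 1 → 3 → 7 → 15

Answer: 15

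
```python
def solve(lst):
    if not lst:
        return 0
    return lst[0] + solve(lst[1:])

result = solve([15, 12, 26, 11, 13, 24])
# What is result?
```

15 + 12 + 26 + 11 + 13 + 24 + 0 = 101

Answer: 101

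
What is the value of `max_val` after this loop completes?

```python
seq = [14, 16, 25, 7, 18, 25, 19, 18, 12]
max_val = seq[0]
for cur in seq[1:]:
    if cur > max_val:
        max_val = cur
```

Maximum of [14, 16, 25, 7, 18, 25, 19, 18, 12]
`max_val` takes the values: 14 → 16 → 25

Answer: 25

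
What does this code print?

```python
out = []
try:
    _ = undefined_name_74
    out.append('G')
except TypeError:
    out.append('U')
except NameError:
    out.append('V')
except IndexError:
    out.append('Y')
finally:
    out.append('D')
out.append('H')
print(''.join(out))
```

Execution trace: 'V' (except NameError) → 'D' (finally) → 'H' (after the try/except). Output: VDH

Answer: VDH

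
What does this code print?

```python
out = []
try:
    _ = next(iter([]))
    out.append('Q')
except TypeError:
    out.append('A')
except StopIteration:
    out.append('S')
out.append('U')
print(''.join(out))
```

Execution trace: 'S' (except StopIteration) → 'U' (after the try/except). Output: SU

Answer: SU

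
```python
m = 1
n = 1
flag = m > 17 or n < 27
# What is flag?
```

Trace:
`m = 1` → m = 1
`n = 1` → n = 1
`flag = m > 17 or n < 27` → flag = True
So flag = True

Answer: True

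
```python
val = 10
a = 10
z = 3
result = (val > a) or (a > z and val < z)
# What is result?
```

Trace:
`val = 10` → val = 10
`a = 10` → a = 10
`z = 3` → z = 3
`result = (val > a) or (a > z and val < z)` → result = False
So result = False

Answer: False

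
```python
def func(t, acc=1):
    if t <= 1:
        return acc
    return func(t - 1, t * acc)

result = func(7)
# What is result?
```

Accumulator trace (n, acc): (7, 1) -> (6, 7) -> (5, 42) -> (4, 210) -> (3, 840) -> (2, 2520) -> (1, 5040) -> return 5040

Answer: 5040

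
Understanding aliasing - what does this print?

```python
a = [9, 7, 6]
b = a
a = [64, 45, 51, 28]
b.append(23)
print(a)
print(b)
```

Key concept: rebinding vs mutation: a is rebound to a new list, b still points at the original.
Step by step:
`a = [9, 7, 6]` → a = [9, 7, 6]
`b = a` → b = [9, 7, 6] (same object as a)
`a = [64, 45, 51, 28]` → a = [64, 45, 51, 28]
`b.append(23)` → b = [9, 7, 6, 23]
`print(a)` → prints [64, 45, 51, 28]
`print(b)` → prints [9, 7, 6, 23]

Answer:
[64, 45, 51, 28]
[9, 7, 6, 23]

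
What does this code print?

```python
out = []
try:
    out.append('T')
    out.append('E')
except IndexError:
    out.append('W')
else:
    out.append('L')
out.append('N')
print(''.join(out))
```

Execution trace: 'T' (try body) → 'E' (try body, no exception) → 'L' (else) → 'N' (after the try/except). Output: TELN

Answer: TELN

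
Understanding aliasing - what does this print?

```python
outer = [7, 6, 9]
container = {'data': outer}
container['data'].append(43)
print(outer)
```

Key concept: dict holds reference to list.
Step by step:
`outer = [7, 6, 9]` → outer = [7, 6, 9]
`container = {'data': outer}` → container = {'data': [7, 6, 9]}
`container['data'].append(43)` → outer = [7, 6, 9, 43]; container = {'data': [7, 6, 9, 43]}
`print(outer)` → prints [7, 6, 9, 43]

Answer: [7, 6, 9, 43]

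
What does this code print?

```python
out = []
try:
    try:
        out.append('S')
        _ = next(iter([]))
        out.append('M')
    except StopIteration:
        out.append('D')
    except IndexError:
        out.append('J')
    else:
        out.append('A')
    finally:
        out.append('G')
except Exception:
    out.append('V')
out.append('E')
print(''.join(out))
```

Execution trace: 'S' (inner try body) → 'D' (inner except StopIteration) → 'G' (inner finally) → 'E' (after the try/except). Output: SDGE

Answer: SDGE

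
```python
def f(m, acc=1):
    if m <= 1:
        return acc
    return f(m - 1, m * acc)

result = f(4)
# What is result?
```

Accumulator trace (n, acc): (4, 1) -> (3, 4) -> (2, 12) -> (1, 24) -> return 24

Answer: 24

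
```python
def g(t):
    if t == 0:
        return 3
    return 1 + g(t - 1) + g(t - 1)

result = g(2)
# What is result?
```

g(t) = 1 + 2·g(t-1), g(0)=3. Closed form: (3+1)·2^2 - 1 = 15.

Answer: 15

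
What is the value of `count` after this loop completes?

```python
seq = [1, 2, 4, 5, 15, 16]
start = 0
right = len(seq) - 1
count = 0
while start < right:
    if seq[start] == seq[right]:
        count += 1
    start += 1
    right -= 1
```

Count matching pairs from ends
`count` takes the values: 0

Answer: 0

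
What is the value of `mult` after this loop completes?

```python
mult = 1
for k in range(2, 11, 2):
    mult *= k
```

Product of even numbers 2 to 10
`mult` takes the values: 1 → 2 → 8 → 48 → 384 → 3840

Answer: 3840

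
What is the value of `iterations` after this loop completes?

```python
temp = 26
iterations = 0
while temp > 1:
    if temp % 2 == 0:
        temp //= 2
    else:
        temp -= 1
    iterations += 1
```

Steps to reduce 26 to 1
`iterations` takes the values: 0 → 1 → 2 → 3 → 4 → 5 → 6

Answer: 6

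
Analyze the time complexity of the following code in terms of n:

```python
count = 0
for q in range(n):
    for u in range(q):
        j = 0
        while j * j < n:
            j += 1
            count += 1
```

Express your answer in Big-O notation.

Each loop level contributes: n × n × √n. Multiplying the contributions gives O(n^2√n).

Answer: O(n^2√n)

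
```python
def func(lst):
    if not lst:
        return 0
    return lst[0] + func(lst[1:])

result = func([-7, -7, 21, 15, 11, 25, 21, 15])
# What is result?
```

(-7) + (-7) + 21 + 15 + 11 + 25 + 21 + 15 + 0 = 94

Answer: 94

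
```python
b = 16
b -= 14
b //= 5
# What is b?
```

Trace:
`b = 16` → b = 16
`b -= 14` → b = 2
`b //= 5` → b = 0
So b = 0

Answer: 0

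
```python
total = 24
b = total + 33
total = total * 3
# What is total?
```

Trace:
`total = 24` → total = 24
`b = total + 33` → b = 57
`total = total * 3` → total = 72
So total = 72

Answer: 72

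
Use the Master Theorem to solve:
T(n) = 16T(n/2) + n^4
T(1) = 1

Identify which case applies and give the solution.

a=16, b=2, f(n)=n^4. log_2(16) = 4. Since c=4 = 4, Case 2 applies: T(n) = Θ(n^log_b(a) · log n) = O(n^4 log n).

Answer: O(n^4 log n) - Case 2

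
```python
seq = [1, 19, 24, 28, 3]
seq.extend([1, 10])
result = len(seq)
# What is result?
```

Trace:
`seq = [1, 19, 24, 28, 3]` → seq = [1, 19, 24, 28, 3]
`seq.extend([1, 10])` → seq = [1, 19, 24, 28, 3, 1, 10]
`result = len(seq)` → result = 7
So result = 7

Answer: 7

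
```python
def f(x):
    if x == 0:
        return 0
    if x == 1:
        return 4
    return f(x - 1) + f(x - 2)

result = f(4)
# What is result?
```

Build up from base cases: f(0)=0, f(1)=4, f(2)=4, f(3)=8, f(4)=12

Answer: 12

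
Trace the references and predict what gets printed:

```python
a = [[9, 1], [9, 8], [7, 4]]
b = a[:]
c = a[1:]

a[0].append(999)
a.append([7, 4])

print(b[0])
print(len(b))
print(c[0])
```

Key concept: slice with nested mutation.
Step by step:
`a = [[9, 1], [9, 8], [7, 4]]` → a = [[9, 1], [9, 8], [7, 4]]
`b = a[:]` → b = [[9, 1], [9, 8], [7, 4]]
`c = a[1:]` → c = [[9, 8], [7, 4]]
`a[0].append(999)` → a = [[9, 1, 999], [9, 8], [7, 4]]; b = [[9, 1, 999], [9, 8], [7, 4]]
`a.append([7, 4])` → a = [[9, 1, 999], [9, 8], [7, 4], [7, 4]]
`print(b[0])` → prints [9, 1, 999]
`print(len(b))` → prints 3
`print(c[0])` → prints [9, 8]

Answer:
[9, 1, 999]
3
[9, 8]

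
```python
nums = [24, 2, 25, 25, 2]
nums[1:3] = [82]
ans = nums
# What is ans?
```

Trace:
`nums = [24, 2, 25, 25, 2]` → nums = [24, 2, 25, 25, 2]
`nums[1:3] = [82]` → nums = [24, 82, 25, 2]
`ans = nums` → ans = [24, 82, 25, 2]
So ans = [24, 82, 25, 2]

Answer: [24, 82, 25, 2]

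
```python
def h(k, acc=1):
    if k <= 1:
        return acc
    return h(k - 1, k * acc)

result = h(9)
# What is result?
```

Accumulator trace (n, acc): (9, 1) -> (8, 9) -> (7, 72) -> (6, 504) -> (5, 3024) -> (4, 15120) -> (3, 60480) -> (2, 181440) -> (1, 362880) -> return 362880

Answer: 362880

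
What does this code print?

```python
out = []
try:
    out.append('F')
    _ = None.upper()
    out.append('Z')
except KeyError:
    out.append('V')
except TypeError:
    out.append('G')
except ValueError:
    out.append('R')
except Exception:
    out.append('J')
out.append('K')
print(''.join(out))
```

Execution trace: 'F' (try body) → 'J' (except Exception) → 'K' (after the try/except). Output: FJK

Answer: FJK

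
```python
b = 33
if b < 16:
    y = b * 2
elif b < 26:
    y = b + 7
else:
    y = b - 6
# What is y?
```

Trace:
`b = 33` → b = 33
`if b < 16: ...` → b < 16 is False, b < 26 is False, take else branch → y = 27
So y = 27

Answer: 27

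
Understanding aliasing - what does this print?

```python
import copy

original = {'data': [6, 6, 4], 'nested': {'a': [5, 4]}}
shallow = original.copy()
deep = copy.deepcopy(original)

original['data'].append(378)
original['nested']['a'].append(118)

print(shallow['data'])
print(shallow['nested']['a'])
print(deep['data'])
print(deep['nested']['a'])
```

Key concept: comparing shallow vs deep copy.
Step by step:
`original = {'data': [6, 6, 4], 'nested': {'a': [5, 4]}}` → original = {'data': [6, 6, 4], 'nested': {'a': [5, 4]}}
`shallow = original.copy()` → shallow = {'data': [6, 6, 4], 'nested': {'a': [5, 4]}}
`deep = copy.deepcopy(original)` → deep = {'data': [6, 6, 4], 'nested': {'a': [5, 4]}}
`original['data'].append(378)` → original = {'data': [6, 6, 4, 378], 'nested': {'a': [5, 4]}}; shallow = {'data': [6, 6, 4, 378], 'nested': {'a': [5, 4]}}
`original['nested']['a'].append(118)` → original = {'data': [6, 6, 4, 378], 'nested': {'a': [5, 4, 118]}}; shallow = {'data': [6, 6, 4, 378], 'nested': {'a': [5, 4, 118]}}
`print(shallow['data'])` → prints [6, 6, 4, 378]
`print(shallow['nested']['a'])` → prints [5, 4, 118]
`print(deep['data'])` → prints [6, 6, 4]
`print(deep['nested']['a'])` → prints [5, 4]

Answer:
[6, 6, 4, 378]
[5, 4, 118]
[6, 6, 4]
[5, 4]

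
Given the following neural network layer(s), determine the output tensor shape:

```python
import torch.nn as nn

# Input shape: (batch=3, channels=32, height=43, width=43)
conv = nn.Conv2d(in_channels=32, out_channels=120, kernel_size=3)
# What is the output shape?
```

Input: (3, 32, 43, 43) -> Output: (3, 120, 41, 41)

Answer: (3, 120, 41, 41)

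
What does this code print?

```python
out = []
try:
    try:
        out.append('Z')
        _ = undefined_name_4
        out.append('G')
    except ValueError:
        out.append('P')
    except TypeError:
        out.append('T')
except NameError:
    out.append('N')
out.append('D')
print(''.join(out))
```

Execution trace: 'Z' (try body) → 'N' (outer except NameError) → 'D' (after the try/except). Output: ZND

Answer: ZND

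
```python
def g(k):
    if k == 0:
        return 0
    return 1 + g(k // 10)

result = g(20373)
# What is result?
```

Count of digits of 20373: 5

Answer: 5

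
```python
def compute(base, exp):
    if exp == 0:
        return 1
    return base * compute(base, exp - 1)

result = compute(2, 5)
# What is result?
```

compute(2, 5) = 2 * 2 * 2 * 2 * 2 = 32

Answer: 32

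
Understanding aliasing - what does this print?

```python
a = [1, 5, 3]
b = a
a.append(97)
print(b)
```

Key concept: basic list aliasing.
Step by step:
`a = [1, 5, 3]` → a = [1, 5, 3]
`b = a` → b = [1, 5, 3] (same object as a)
`a.append(97)` → a = [1, 5, 3, 97] (same object as b); b = [1, 5, 3, 97] (same object as a)
`print(b)` → prints [1, 5, 3, 97]

Answer: [1, 5, 3, 97]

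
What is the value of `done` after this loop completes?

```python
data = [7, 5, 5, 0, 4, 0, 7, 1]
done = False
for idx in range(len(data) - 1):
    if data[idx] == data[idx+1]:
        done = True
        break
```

Check consecutive duplicates in [7, 5, 5, 0, 4, 0, 7, 1]
`done` takes the values: False → True

Answer: True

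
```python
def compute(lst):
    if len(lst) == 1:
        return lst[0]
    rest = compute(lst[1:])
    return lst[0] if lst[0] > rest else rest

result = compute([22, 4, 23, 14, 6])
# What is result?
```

Recursive max over [22, 4, 23, 14, 6] = 23

Answer: 23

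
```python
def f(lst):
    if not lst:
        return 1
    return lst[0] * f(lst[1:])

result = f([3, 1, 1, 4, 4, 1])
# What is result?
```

Product over [3, 1, 1, 4, 4, 1] = 3 * 1 * 1 * 4 * 4 * 1 = 48

Answer: 48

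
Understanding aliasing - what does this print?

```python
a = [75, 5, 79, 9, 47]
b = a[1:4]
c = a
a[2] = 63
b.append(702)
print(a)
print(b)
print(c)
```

Key concept: slice vs alias.
Step by step:
`a = [75, 5, 79, 9, 47]` → a = [75, 5, 79, 9, 47]
`b = a[1:4]` → b = [5, 79, 9]
`c = a` → c = [75, 5, 79, 9, 47] (same object as a)
`a[2] = 63` → a = [75, 5, 63, 9, 47] (same object as c); c = [75, 5, 63, 9, 47] (same object as a)
`b.append(702)` → b = [5, 79, 9, 702]
`print(a)` → prints [75, 5, 63, 9, 47]
`print(b)` → prints [5, 79, 9, 702]
`print(c)` → prints [75, 5, 63, 9, 47]

Answer:
[75, 5, 63, 9, 47]
[5, 79, 9, 702]
[75, 5, 63, 9, 47]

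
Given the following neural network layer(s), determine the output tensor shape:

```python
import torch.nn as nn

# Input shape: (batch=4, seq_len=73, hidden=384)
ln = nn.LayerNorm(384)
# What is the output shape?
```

Input: (4, 73, 384) -> Output: (4, 73, 384)

Answer: (4, 73, 384)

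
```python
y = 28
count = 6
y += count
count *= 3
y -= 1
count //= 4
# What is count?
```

Trace:
`y = 28` → y = 28
`count = 6` → count = 6
`y += count` → y = 34
`count *= 3` → count = 18
`y -= 1` → y = 33
`count //= 4` → count = 4
So count = 4

Answer: 4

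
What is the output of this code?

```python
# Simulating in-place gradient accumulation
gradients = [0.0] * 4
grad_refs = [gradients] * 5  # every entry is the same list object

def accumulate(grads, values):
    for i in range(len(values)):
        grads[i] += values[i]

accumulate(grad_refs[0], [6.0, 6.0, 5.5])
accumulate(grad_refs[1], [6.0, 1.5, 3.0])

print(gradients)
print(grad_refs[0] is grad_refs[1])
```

Key concept: gradient accumulation aliasing.
Step by step:
`gradients = [0.0] * 4` → gradients = [0.0, 0.0, 0.0, 0.0]
`grad_refs = [gradients] * 5` → grad_refs = [[0.0, 0.0, 0.0, 0.0], [0.0, 0.0, 0.0, 0.0], [0.0, 0.0, 0.0, 0.0], [0.0, 0.0, 0.0, 0.0], [0.0, 0.0, 0.0, 0.0]]
`accumulate(grad_refs[0], [6.0, 6.0, 5.5])` → gradients = [6.0, 6.0, 5.5, 0.0]; grad_refs = [[6.0, 6.0, 5.5, 0.0], [6.0, 6.0, 5.5, 0.0], [6.0, 6.0, 5.5, 0.0], [6.0, 6.0, 5.5, 0.0], [6.0, 6.0, 5.5, 0.0]]
`accumulate(grad_refs[1], [6.0, 1.5, 3.0])` → gradients = [12.0, 7.5, 8.5, 0.0]; grad_refs = [[12.0, 7.5, 8.5, 0.0], [12.0, 7.5, 8.5, 0.0], [12.0, 7.5, 8.5, 0.0], [12.0, 7.5, 8.5, 0.0], [12.0, 7.5, 8.5, 0.0]]
`print(gradients)` → prints [12.0, 7.5, 8.5, 0.0]
`print(grad_refs[0] is grad_refs[1])` → prints True

Answer:
[12.0, 7.5, 8.5, 0.0]
True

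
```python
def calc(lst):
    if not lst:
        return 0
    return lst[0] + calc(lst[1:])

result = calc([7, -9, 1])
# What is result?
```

7 + (-9) + 1 + 0 = -1

Answer: -1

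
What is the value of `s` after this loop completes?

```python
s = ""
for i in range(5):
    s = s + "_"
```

Repeat '_' 5 times
`s` takes the values: "" → "_" → "__" → "___" → "____" → "_____"

Answer: "_____"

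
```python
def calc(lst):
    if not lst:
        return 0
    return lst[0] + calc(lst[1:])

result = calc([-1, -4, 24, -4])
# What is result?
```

(-1) + (-4) + 24 + (-4) + 0 = 15

Answer: 15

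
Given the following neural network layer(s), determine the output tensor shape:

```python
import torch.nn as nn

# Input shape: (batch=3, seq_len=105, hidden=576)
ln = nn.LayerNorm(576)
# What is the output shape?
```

Input: (3, 105, 576) -> Output: (3, 105, 576)

Answer: (3, 105, 576)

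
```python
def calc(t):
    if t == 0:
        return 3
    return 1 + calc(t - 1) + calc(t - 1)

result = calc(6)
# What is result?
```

calc(t) = 1 + 2·calc(t-1), calc(0)=3. Closed form: (3+1)·2^6 - 1 = 255.

Answer: 255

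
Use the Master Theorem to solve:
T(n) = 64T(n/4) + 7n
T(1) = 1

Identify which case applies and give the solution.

a=64, b=4, f(n)=7n. log_4(64) = 3. Since c=1 < 3, Case 1 applies: T(n) = Θ(n^log_b(a)) = O(n^3).

Answer: O(n^3) - Case 1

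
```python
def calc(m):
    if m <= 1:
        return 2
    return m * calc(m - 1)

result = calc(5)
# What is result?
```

calc(5) = 5 * 4 * 3 * 2 * 2 = 240

Answer: 240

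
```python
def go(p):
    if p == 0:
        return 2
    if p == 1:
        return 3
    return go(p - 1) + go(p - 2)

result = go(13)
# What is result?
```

Build up from base cases: go(0)=2, go(1)=3, go(2)=5, go(3)=8, go(4)=13, go(5)=21, go(6)=34, ..., go(13)=987

Answer: 987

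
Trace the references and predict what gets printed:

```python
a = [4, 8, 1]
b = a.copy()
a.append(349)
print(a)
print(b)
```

Key concept: list.copy() creates independent copy.
Step by step:
`a = [4, 8, 1]` → a = [4, 8, 1]
`b = a.copy()` → b = [4, 8, 1]
`a.append(349)` → a = [4, 8, 1, 349]
`print(a)` → prints [4, 8, 1, 349]
`print(b)` → prints [4, 8, 1]

Answer:
[4, 8, 1, 349]
[4, 8, 1]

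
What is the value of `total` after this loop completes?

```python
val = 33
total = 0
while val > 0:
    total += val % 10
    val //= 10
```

Sum digits of 33
`total` takes the values: 0 → 3 → 6

Answer: 6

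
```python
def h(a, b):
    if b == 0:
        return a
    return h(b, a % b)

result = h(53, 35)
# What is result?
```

h(53, 35) -> h(35, 18) -> h(18, 17) -> h(17, 1) -> h(1, 0) -> 1

Answer: 1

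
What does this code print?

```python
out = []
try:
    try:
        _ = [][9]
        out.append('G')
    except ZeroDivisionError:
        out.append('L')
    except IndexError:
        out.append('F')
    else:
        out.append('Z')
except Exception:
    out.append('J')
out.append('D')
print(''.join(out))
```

Execution trace: 'F' (inner except IndexError) → 'D' (after the try/except). Output: FD

Answer: FD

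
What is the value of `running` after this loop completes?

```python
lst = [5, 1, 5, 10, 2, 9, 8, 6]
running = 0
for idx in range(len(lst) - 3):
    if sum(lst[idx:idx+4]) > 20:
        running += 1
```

Count windows with sum > 20
`running` takes the values: 0 → 1 → 2 → 3 → 4

Answer: 4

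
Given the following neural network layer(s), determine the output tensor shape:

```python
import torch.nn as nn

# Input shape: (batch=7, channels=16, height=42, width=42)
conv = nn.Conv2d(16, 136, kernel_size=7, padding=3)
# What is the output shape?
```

Input: (7, 16, 42, 42) -> Output: (7, 136, 42, 42)

Answer: (7, 136, 42, 42)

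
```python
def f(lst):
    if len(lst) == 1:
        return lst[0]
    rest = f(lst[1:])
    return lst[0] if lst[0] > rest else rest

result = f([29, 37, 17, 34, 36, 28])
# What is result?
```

Recursive max over [29, 37, 17, 34, 36, 28] = 37

Answer: 37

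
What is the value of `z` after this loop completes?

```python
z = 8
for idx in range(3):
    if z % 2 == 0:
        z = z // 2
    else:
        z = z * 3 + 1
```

Collatz-style transformation from 8
`z` takes the values: 8 → 4 → 2 → 1

Answer: 1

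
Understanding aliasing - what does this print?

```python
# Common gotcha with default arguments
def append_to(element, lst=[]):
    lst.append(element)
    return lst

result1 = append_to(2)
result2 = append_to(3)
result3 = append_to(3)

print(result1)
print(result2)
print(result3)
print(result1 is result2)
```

Key concept: mutable default argument gotcha.
Step by step:
`result1 = append_to(2)` → result1 = [2]
`result2 = append_to(3)` → result1 = [2, 3] (same object as result2); result2 = [2, 3] (same object as result1)
`result3 = append_to(3)` → result1 = [2, 3, 3] (same object as result2, result3); result2 = [2, 3, 3] (same object as result1, result3); result3 = [2, 3, 3] (same object as result1, result2)
`print(result1)` → prints [2, 3, 3]
`print(result2)` → prints [2, 3, 3]
`print(result3)` → prints [2, 3, 3]
`print(result1 is result2)` → prints True

Answer:
[2, 3, 3]
[2, 3, 3]
[2, 3, 3]
True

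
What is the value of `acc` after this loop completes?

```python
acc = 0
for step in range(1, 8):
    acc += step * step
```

Sum of squares 1² to 7² = 140
`acc` takes the values: 0 → 1 → 5 → 14 → 30 → 55 → 91 → 140

Answer: 140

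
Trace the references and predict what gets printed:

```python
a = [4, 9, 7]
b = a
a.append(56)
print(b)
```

Key concept: basic list aliasing.
Step by step:
`a = [4, 9, 7]` → a = [4, 9, 7]
`b = a` → b = [4, 9, 7] (same object as a)
`a.append(56)` → a = [4, 9, 7, 56] (same object as b); b = [4, 9, 7, 56] (same object as a)
`print(b)` → prints [4, 9, 7, 56]

Answer: [4, 9, 7, 56]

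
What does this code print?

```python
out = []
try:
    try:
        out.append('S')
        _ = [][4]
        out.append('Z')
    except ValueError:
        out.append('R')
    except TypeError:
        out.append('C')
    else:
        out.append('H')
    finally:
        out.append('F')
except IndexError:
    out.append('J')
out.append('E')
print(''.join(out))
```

Execution trace: 'S' (try body) → 'F' (finally) → 'J' (outer except IndexError) → 'E' (after the try/except). Output: SFJE

Answer: SFJE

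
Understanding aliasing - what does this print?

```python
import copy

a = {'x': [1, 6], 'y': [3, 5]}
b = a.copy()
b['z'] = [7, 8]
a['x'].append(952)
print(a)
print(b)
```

Key concept: shallow copy of dict with mutable values.
Step by step:
`a = {'x': [1, 6], 'y': [3, 5]}` → a = {'x': [1, 6], 'y': [3, 5]}
`b = a.copy()` → b = {'x': [1, 6], 'y': [3, 5]}
`b['z'] = [7, 8]` → b = {'x': [1, 6], 'y': [3, 5], 'z': [7, 8]}
`a['x'].append(952)` → a = {'x': [1, 6, 952], 'y': [3, 5]}; b = {'x': [1, 6, 952], 'y': [3, 5], 'z': [7, 8]}
`print(a)` → prints {'x': [1, 6, 952], 'y': [3, 5]}
`print(b)` → prints {'x': [1, 6, 952], 'y': [3, 5], 'z': [7, 8]}

Answer:
{'x': [1, 6, 952], 'y': [3, 5]}
{'x': [1, 6, 952], 'y': [3, 5], 'z': [7, 8]}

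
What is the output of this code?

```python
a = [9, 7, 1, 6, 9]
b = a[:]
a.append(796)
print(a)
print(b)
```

Key concept: slice [:] creates copy.
Step by step:
`a = [9, 7, 1, 6, 9]` → a = [9, 7, 1, 6, 9]
`b = a[:]` → b = [9, 7, 1, 6, 9]
`a.append(796)` → a = [9, 7, 1, 6, 9, 796]
`print(a)` → prints [9, 7, 1, 6, 9, 796]
`print(b)` → prints [9, 7, 1, 6, 9]

Answer:
[9, 7, 1, 6, 9, 796]
[9, 7, 1, 6, 9]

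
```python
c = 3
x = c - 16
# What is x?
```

Trace:
`c = 3` → c = 3
`x = c - 16` → x = -13
So x = -13

Answer: -13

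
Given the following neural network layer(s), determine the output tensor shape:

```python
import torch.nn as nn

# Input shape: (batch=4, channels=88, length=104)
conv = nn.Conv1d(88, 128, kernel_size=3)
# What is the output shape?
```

Input: (4, 88, 104) -> Output: (4, 128, 102)

Answer: (4, 128, 102)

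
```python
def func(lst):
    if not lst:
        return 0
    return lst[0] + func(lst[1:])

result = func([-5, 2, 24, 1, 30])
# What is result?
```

(-5) + 2 + 24 + 1 + 30 + 0 = 52

Answer: 52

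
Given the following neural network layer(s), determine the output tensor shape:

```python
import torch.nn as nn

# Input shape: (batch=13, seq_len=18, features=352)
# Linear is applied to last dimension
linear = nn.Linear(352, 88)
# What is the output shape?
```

Input: (13, 18, 352) -> Output: (13, 18, 88)

Answer: (13, 18, 88)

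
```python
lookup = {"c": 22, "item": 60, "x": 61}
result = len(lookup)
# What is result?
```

Trace:
`lookup = {"c": 22, "item": 60, "x": 61}` → lookup = {'c': 22, 'item': 60, 'x': 61}
`result = len(lookup)` → result = 3
So result = 3

Answer: 3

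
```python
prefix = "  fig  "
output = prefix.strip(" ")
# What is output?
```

Trace:
`prefix = "  fig  "` → prefix = '  fig  '
`output = prefix.strip(" ")` → output = 'fig'
So output = 'fig'

Answer: 'fig'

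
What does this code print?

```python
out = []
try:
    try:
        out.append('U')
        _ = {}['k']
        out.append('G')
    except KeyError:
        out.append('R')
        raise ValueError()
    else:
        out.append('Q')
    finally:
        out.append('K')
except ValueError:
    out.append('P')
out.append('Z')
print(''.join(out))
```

Execution trace: 'U' (inner try body) → 'R' (inner except KeyError) → 'K' (inner finally) → 'P' (outer except ValueError) → 'Z' (after the try/except). Output: URKPZ

Answer: URKPZ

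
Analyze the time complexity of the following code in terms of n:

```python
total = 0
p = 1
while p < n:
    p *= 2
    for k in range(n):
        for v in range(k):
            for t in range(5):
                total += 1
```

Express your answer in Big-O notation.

Each loop level contributes: log n × n × n × 1. Multiplying the contributions gives O(n^2 log n).

Answer: O(n^2 log n)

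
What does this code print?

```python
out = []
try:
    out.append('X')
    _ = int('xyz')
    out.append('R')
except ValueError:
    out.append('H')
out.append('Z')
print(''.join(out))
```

Execution trace: 'X' (try body) → 'H' (except ValueError) → 'Z' (after the try/except). Output: XHZ

Answer: XHZ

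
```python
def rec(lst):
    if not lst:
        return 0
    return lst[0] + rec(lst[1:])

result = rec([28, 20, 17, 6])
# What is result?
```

28 + 20 + 17 + 6 + 0 = 71

Answer: 71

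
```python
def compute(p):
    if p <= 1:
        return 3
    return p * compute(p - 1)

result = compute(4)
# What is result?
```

compute(4) = 4 * 3 * 2 * 3 = 72

Answer: 72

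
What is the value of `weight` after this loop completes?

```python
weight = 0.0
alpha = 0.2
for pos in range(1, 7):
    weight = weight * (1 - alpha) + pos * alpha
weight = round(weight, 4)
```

Moving average with lr=0.2
`weight` takes the values: 0.0 → 0.2 → 0.56 → 1.048 → 1.6384 → 2.31072 → 3.048576 → 3.0486

Answer: 3.0486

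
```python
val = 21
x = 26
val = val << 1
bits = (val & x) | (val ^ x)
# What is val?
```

Trace:
`val = 21` → val = 21
`x = 26` → x = 26
`val = val << 1` → val = 42
`bits = (val & x) | (val ^ x)` → bits = 58
So val = 42

Answer: 42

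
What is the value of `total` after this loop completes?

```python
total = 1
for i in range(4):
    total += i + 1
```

Start at 1, add 1 to 4 = 11
`total` takes the values: 1 → 2 → 4 → 7 → 11

Answer: 11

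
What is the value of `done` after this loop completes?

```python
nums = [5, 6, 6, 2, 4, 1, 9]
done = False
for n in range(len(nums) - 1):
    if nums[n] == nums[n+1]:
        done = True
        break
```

Check consecutive duplicates in [5, 6, 6, 2, 4, 1, 9]
`done` takes the values: False → True

Answer: True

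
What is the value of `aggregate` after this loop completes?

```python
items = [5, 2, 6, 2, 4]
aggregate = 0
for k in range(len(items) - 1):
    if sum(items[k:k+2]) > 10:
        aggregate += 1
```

Count windows with sum > 10
`aggregate` takes the values: 0

Answer: 0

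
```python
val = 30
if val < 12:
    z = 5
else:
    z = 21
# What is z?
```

Trace:
`val = 30` → val = 30
`if val < 12: ...` → val < 12 is False, take else branch → z = 21
So z = 21

Answer: 21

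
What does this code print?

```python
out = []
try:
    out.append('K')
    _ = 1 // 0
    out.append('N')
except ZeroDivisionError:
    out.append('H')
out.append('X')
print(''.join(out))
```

Execution trace: 'K' (try body) → 'H' (except ZeroDivisionError) → 'X' (after the try/except). Output: KHX

Answer: KHX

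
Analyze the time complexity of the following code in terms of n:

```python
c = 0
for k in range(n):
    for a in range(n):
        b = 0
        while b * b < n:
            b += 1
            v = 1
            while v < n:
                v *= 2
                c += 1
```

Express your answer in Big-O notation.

Each loop level contributes: n × n × √n × log n. Multiplying the contributions gives O(n^2√n log n).

Answer: O(n^2√n log n)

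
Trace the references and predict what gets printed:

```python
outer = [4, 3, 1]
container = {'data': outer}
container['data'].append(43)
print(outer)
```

Key concept: dict holds reference to list.
Step by step:
`outer = [4, 3, 1]` → outer = [4, 3, 1]
`container = {'data': outer}` → container = {'data': [4, 3, 1]}
`container['data'].append(43)` → outer = [4, 3, 1, 43]; container = {'data': [4, 3, 1, 43]}
`print(outer)` → prints [4, 3, 1, 43]

Answer: [4, 3, 1, 43]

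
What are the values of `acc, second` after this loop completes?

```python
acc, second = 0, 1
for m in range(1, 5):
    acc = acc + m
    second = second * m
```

Sum and factorial of 1 to 4
`acc, second` takes the values: (0, 1) → (1, 1) → (3, 1) → (3, 2) → (6, 2) → (6, 6) → (10, 6) → (10, 24)

Answer: 10, 24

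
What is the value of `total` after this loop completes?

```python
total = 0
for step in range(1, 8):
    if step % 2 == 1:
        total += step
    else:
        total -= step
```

Add odd, subtract even
`total` takes the values: 0 → 1 → -1 → 2 → -2 → 3 → -3 → 4

Answer: 4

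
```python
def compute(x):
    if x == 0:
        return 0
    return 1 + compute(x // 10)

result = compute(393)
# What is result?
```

Count of digits of 393: 3

Answer: 3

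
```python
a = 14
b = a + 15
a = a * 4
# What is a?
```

Trace:
`a = 14` → a = 14
`b = a + 15` → b = 29
`a = a * 4` → a = 56
So a = 56

Answer: 56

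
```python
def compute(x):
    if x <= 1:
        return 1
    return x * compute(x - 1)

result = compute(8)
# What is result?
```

compute(8) = 8 * 7 * 6 * 5 * 4 * 3 * 2 * 1 = 40320

Answer: 40320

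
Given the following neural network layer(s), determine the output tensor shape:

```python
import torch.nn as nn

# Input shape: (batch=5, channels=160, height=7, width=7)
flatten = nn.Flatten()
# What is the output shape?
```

Input: (5, 160, 7, 7) -> Output: (5, 7840)

Answer: (5, 7840)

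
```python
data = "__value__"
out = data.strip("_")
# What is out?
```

Trace:
`data = "__value__"` → data = '__value__'
`out = data.strip("_")` → out = 'value'
So out = 'value'

Answer: 'value'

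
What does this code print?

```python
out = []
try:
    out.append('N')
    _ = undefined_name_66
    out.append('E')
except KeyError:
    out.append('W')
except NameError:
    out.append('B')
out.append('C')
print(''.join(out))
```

Execution trace: 'N' (try body) → 'B' (except NameError) → 'C' (after the try/except). Output: NBC

Answer: NBC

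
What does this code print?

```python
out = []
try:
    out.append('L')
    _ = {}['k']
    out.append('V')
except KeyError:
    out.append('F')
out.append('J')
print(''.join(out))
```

Execution trace: 'L' (try body) → 'F' (except KeyError) → 'J' (after the try/except). Output: LFJ

Answer: LFJ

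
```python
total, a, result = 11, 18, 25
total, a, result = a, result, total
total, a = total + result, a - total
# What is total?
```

Trace:
`total, a, result = 11, 18, 25` → total = 11; a = 18; result = 25
`total, a, result = a, result, total` → total = 18; a = 25; result = 11
`total, a = total + result, a - total` → total = 29; a = 7
So total = 29

Answer: 29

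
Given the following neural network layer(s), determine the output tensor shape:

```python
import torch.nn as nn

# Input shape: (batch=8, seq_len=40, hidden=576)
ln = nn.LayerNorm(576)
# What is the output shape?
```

Input: (8, 40, 576) -> Output: (8, 40, 576)

Answer: (8, 40, 576)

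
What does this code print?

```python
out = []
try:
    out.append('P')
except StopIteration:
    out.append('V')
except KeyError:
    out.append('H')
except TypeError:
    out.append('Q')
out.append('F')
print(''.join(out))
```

Execution trace: 'P' (try body, no exception) → 'F' (after the try/except). Output: PF

Answer: PF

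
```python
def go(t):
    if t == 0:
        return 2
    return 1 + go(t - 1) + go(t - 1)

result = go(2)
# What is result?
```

go(t) = 1 + 2·go(t-1), go(0)=2. Closed form: (2+1)·2^2 - 1 = 11.

Answer: 11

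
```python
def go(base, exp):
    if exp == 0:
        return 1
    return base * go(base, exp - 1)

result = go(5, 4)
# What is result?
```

go(5, 4) = 5 * 5 * 5 * 5 = 625

Answer: 625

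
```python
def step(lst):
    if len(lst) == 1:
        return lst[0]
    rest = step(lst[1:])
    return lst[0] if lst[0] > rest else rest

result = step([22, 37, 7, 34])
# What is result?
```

Recursive max over [22, 37, 7, 34] = 37

Answer: 37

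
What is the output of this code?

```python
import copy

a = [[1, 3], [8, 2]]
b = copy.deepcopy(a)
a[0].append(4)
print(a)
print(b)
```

Key concept: deep copy is fully independent.
Step by step:
`a = [[1, 3], [8, 2]]` → a = [[1, 3], [8, 2]]
`b = copy.deepcopy(a)` → b = [[1, 3], [8, 2]]
`a[0].append(4)` → a = [[1, 3, 4], [8, 2]]
`print(a)` → prints [[1, 3, 4], [8, 2]]
`print(b)` → prints [[1, 3], [8, 2]]

Answer:
[[1, 3, 4], [8, 2]]
[[1, 3], [8, 2]]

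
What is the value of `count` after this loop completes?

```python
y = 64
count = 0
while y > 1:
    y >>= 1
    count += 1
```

Count right shifts until 1
`count` takes the values: 0 → 1 → 2 → 3 → 4 → 5 → 6

Answer: 6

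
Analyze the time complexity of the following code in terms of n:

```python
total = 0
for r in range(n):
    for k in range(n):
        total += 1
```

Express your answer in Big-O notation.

Each loop level contributes: n × n. Multiplying the contributions gives O(n^2).

Answer: O(n^2)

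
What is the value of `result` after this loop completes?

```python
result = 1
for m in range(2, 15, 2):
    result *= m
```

Product of even numbers 2 to 14
`result` takes the values: 1 → 2 → 8 → 48 → 384 → 3840 → 46080 → 645120

Answer: 645120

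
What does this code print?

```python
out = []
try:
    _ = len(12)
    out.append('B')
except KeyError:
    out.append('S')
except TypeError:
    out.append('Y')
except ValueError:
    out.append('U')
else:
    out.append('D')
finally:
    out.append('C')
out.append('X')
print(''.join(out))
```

Execution trace: 'Y' (except TypeError) → 'C' (finally) → 'X' (after the try/except). Output: YCX

Answer: YCX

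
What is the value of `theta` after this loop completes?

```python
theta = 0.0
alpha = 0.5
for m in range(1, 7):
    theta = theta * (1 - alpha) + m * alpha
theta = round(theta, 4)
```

Moving average with lr=0.5
`theta` takes the values: 0.0 → 0.5 → 1.25 → 2.125 → 3.0625 → 4.03125 → 5.015625 → 5.0156

Answer: 5.0156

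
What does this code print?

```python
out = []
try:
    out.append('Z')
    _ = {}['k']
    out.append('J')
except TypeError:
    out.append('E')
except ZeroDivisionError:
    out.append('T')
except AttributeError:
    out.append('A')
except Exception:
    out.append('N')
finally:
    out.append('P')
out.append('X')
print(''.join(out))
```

Execution trace: 'Z' (try body) → 'N' (except Exception) → 'P' (finally) → 'X' (after the try/except). Output: ZNPX

Answer: ZNPX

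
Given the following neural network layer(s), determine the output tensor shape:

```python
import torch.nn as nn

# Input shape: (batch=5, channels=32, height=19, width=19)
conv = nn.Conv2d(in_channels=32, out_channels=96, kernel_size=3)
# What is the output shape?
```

Input: (5, 32, 19, 19) -> Output: (5, 96, 17, 17)

Answer: (5, 96, 17, 17)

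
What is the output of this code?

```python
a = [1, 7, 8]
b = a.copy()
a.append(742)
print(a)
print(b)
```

Key concept: list.copy() creates independent copy.
Step by step:
`a = [1, 7, 8]` → a = [1, 7, 8]
`b = a.copy()` → b = [1, 7, 8]
`a.append(742)` → a = [1, 7, 8, 742]
`print(a)` → prints [1, 7, 8, 742]
`print(b)` → prints [1, 7, 8]

Answer:
[1, 7, 8, 742]
[1, 7, 8]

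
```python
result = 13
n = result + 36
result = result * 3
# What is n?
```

Trace:
`result = 13` → result = 13
`n = result + 36` → n = 49
`result = result * 3` → result = 39
So n = 49

Answer: 49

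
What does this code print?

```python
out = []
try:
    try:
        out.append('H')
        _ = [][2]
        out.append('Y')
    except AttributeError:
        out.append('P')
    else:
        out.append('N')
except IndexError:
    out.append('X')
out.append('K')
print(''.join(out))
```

Execution trace: 'H' (inner try body) → 'X' (outer except IndexError) → 'K' (after the try/except). Output: HXK

Answer: HXK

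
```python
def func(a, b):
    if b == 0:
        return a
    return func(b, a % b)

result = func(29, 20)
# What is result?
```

func(29, 20) -> func(20, 9) -> func(9, 2) -> func(2, 1) -> func(1, 0) -> 1

Answer: 1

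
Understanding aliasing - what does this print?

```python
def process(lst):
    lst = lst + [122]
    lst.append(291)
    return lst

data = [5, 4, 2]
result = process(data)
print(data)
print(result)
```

Key concept: rebinding parameter vs mutation.
Step by step:
`data = [5, 4, 2]` → data = [5, 4, 2]
`result = process(data)` → result = [5, 4, 2, 122, 291]
`print(data)` → prints [5, 4, 2]
`print(result)` → prints [5, 4, 2, 122, 291]

Answer:
[5, 4, 2]
[5, 4, 2, 122, 291]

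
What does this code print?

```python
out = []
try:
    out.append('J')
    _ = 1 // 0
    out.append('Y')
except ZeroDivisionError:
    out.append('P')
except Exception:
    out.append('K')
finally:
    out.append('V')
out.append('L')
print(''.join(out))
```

Execution trace: 'J' (try body) → 'P' (except ZeroDivisionError) → 'V' (finally) → 'L' (after the try/except). Output: JPVL

Answer: JPVL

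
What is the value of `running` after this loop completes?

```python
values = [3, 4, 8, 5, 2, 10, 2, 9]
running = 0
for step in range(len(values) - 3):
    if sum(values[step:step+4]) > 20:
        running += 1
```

Count windows with sum > 20
`running` takes the values: 0 → 1 → 2

Answer: 2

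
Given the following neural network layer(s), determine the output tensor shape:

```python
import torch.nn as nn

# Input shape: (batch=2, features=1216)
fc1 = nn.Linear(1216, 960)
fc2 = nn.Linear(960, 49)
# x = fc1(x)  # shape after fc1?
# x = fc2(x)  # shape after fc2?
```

Input: (2, 1216) -> after fc1: (2, 960) -> Output: (2, 49)

Answer: (2, 49)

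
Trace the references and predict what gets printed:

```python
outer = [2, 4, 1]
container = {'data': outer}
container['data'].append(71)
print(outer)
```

Key concept: dict holds reference to list.
Step by step:
`outer = [2, 4, 1]` → outer = [2, 4, 1]
`container = {'data': outer}` → container = {'data': [2, 4, 1]}
`container['data'].append(71)` → outer = [2, 4, 1, 71]; container = {'data': [2, 4, 1, 71]}
`print(outer)` → prints [2, 4, 1, 71]

Answer: [2, 4, 1, 71]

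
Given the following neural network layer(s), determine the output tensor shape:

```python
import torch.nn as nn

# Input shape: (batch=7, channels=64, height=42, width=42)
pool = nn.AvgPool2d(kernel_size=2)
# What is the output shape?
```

Input: (7, 64, 42, 42) -> Output: (7, 64, 21, 21)

Answer: (7, 64, 21, 21)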